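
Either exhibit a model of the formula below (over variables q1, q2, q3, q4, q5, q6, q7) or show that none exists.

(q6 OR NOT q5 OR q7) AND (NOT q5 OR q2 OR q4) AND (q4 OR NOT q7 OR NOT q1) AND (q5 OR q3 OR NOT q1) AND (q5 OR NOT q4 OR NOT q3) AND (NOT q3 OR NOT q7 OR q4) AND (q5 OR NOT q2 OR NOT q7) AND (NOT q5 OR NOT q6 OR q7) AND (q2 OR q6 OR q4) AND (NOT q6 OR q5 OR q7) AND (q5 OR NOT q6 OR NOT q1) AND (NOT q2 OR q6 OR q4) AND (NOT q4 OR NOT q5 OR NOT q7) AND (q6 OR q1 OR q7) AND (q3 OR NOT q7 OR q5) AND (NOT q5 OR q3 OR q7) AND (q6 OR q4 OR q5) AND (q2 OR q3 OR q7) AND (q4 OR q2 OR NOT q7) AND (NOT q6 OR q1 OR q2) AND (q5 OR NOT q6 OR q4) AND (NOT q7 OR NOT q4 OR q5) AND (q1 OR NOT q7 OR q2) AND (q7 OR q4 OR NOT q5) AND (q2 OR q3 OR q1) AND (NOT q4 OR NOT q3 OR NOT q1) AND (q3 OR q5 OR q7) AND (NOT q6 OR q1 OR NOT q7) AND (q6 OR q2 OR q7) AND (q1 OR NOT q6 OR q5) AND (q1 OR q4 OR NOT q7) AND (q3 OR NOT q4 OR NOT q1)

Branch on q6: set q6 = true.
Branch on q5: set q5 = false.
Unit clause (q7) forces q7 = true.
Unit clause (NOT q2) forces q2 = false.
Unit clause (NOT q1) forces q1 = false.
Now (q1) is unsatisfied and unit — conflict.
So q5 must be the other value — set q5 = true.
Unit clause (q7) forces q7 = true.
Unit clause (NOT q4) forces q4 = false.
Unit clause (q2) forces q2 = true.
Unit clause (NOT q1) forces q1 = false.
Now (q1) is unsatisfied and unit — conflict.
Either choice for q5 ends in contradiction.
So q6 must be the other value — set q6 = false.
Branch on q5: set q5 = false.
Unit clause (q4) forces q4 = true.
Unit clause (NOT q3) forces q3 = false.
Unit clause (NOT q1) forces q1 = false.
Unit clause (q7) forces q7 = true.
Now (NOT q7) is unsatisfied and unit — conflict.
So q5 must be the other value — set q5 = true.
Unit clause (q7) forces q7 = true.
Unit clause (NOT q4) forces q4 = false.
Unit clause (q2) forces q2 = true.
Now (NOT q2) is unsatisfied and unit — conflict.
Either choice for q5 ends in contradiction.
Either choice for q6 ends in contradiction.

UNSATISFIABLE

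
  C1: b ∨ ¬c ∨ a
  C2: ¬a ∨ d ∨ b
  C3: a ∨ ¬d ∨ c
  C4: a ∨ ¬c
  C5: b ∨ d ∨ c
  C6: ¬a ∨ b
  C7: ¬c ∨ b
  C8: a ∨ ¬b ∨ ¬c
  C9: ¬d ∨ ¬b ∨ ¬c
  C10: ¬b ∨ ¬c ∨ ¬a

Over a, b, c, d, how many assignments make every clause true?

There are 2^4 = 16 truth assignments over (a, b, c, d).
Split on c. With c = True, the clauses containing c are satisfied and ¬c drops from the rest; 0 of the 2^3 = 8 assignments to the other variables satisfy what remains.
With c = False, by the same count on the reduced clause set, 3 assignments work.
Total: 0 + 3 = 3.

3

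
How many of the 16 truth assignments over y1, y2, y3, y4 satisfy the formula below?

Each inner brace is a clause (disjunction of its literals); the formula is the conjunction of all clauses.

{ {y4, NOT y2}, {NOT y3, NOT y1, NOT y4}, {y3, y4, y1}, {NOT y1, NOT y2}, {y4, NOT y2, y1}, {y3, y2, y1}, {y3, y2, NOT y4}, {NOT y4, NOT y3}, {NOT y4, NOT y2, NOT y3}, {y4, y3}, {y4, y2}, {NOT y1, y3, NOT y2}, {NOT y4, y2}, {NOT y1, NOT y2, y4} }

There are 2^4 = 16 truth assignments over (y1, y2, y3, y4).
Split on y2. With y2 = true, the clauses containing y2 are satisfied and NOT y2 drops from the rest; 1 of the 2^3 = 8 assignments to the other variables satisfy what remains.
With y2 = false, by the same count on the reduced clause set, 0 assignments work.
(One model: y1=F, y2=T, y3=F, y4=T.)
Total: 1 + 0 = 1.

1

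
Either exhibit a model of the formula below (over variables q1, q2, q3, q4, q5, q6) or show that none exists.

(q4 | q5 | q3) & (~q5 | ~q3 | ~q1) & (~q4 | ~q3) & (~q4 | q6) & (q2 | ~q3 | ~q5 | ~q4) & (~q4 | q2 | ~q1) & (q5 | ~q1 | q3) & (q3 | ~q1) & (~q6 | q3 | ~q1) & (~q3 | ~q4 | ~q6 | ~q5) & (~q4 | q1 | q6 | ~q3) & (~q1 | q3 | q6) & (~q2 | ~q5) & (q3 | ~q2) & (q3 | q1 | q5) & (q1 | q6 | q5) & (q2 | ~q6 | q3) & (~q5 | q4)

Try q4 = 0.
From the singleton clause (~q5), q5 = 0.
From the singleton clause (q3), q3 = 1.
Try q1 = 1.
All clauses hold; q2, q6 can take either value.

q1 ↦ 1; q2 ↦ 0; q3 ↦ 1; q4 ↦ 0; q5 ↦ 0; q6 ↦ 1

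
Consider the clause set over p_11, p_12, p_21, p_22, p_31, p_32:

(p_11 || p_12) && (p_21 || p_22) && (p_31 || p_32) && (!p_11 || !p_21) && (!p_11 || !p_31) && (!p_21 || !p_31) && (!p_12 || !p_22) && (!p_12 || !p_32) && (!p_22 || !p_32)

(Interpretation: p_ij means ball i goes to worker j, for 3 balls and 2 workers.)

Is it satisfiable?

Try p_11 = true.
Unit clause (!p_21) forces p_21 = false.
Unit clause (p_22) forces p_22 = true.
Unit clause (!p_31) forces p_31 = false.
Unit clause (p_32) forces p_32 = true.
Now (!p_32) is unsatisfied and unit — conflict.
Undo p_11 and try p_11 = false.
Unit clause (p_12) forces p_12 = true.
Unit clause (!p_22) forces p_22 = false.
Unit clause (p_21) forces p_21 = true.
Unit clause (!p_31) forces p_31 = false.
Unit clause (p_32) forces p_32 = true.
Now (!p_32) is unsatisfied and unit — conflict.
Both values of p_11 lead to a conflict.
No assignment satisfies every clause.

No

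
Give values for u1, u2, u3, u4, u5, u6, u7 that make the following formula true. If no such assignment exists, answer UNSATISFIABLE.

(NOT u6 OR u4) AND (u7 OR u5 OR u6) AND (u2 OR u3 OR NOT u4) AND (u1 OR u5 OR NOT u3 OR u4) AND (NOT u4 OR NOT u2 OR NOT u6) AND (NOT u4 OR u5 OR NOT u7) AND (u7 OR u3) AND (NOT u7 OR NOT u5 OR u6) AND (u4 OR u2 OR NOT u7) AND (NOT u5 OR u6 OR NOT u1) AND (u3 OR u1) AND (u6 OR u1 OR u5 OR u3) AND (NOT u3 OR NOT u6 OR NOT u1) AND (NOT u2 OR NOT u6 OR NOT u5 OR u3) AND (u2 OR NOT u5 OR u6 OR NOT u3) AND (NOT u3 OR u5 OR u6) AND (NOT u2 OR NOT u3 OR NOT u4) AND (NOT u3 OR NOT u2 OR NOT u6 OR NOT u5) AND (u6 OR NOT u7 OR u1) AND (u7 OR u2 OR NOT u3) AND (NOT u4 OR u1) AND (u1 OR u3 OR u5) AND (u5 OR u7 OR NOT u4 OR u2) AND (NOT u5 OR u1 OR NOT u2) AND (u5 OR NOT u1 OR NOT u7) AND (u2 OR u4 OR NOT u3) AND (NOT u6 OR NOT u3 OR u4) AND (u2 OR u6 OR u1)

Suppose u6 = false.
Suppose u7 = true.
(NOT u5) alone gives u5 = false.
(NOT u4) alone gives u4 = false.
(u2) alone gives u2 = true.
(NOT u3) alone gives u3 = false.
(u1) alone gives u1 = true.
Now (NOT u1) is unsatisfied and unit — conflict.
So u7 must be the other value — set u7 = false.
(u5) alone gives u5 = true.
(u3) alone gives u3 = true.
(NOT u1) alone gives u1 = false.
(u2) alone gives u2 = true.
Now (NOT u2) is unsatisfied and unit — conflict.
Neither u7 = true nor u7 = false works.
So u6 must be the other value — set u6 = true.
(u4) alone gives u4 = true.
(NOT u2) alone gives u2 = false.
(u3) alone gives u3 = true.
(NOT u1) alone gives u1 = false.
Now (u1) is unsatisfied and unit — conflict.
Neither u6 = true nor u6 = false works.

UNSATISFIABLE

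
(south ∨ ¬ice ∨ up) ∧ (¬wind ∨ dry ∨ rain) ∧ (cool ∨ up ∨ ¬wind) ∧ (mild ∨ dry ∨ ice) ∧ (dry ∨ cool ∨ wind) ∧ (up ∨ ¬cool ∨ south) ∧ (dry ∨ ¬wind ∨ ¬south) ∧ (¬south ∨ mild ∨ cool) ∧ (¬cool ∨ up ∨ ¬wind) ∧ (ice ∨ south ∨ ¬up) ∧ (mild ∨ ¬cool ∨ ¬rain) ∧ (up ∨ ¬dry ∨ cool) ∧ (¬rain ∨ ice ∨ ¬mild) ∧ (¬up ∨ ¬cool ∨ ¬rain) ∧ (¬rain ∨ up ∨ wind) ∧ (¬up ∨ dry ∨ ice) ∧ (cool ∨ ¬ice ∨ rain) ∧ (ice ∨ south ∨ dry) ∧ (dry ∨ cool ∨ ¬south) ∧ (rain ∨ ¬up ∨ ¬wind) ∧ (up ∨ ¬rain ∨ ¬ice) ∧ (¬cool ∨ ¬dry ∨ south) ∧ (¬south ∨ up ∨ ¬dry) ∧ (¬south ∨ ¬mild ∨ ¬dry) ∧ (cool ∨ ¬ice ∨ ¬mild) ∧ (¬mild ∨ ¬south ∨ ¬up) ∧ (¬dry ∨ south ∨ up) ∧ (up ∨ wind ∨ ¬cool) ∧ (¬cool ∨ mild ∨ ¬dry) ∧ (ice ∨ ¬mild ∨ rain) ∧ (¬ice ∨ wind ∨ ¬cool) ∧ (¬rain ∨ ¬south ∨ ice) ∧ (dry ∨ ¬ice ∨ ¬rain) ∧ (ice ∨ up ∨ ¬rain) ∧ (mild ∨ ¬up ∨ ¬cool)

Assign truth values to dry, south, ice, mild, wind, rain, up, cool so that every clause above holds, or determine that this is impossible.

dry=True, south=False, ice=True, mild=False, wind=False, rain=True, up=True, cool=False

Suppose south = False.
Suppose ice = True.
(up) alone gives up = True.
Suppose cool = False.
(rain) alone gives rain = True.
(¬mild) alone gives mild = False.
(dry) alone gives dry = True.
Every clause is now satisfied; wind is unconstrained.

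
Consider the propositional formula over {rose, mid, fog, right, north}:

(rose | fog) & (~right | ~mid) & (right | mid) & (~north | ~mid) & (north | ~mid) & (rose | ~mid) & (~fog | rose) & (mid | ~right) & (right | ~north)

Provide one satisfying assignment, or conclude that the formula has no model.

Suppose rose = 1.
Suppose right = 0.
(mid) alone gives mid = 1.
(~north) alone gives north = 0.
That conflicts with the unit clause (north).
That branch fails; take right = 1 instead.
(~mid) alone gives mid = 0.
That conflicts with the unit clause (mid).
Neither right = 1 nor right = 0 works.
That branch fails; take rose = 0 instead.
(fog) alone gives fog = 1.
That conflicts with the unit clause (~fog).
Neither rose = 1 nor rose = 0 works.

UNSATISFIABLE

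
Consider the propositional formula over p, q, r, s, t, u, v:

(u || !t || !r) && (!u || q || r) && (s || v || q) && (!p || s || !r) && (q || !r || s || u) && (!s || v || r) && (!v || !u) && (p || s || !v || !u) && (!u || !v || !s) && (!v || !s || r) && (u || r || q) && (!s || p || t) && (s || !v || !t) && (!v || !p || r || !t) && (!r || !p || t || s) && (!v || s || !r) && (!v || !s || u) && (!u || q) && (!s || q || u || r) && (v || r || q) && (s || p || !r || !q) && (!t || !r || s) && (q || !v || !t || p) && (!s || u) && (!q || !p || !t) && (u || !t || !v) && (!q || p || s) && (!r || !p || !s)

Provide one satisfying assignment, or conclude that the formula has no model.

Case v = false:
Case s = true:
From the singleton clause (r), r = true.
From the singleton clause (u), u = true.
From the singleton clause (q), q = true.
From the singleton clause (!p), p = false.
From the singleton clause (t), t = true.
All clauses are satisfied.

p=false; q=true; r=true; s=true; t=true; u=true; v=false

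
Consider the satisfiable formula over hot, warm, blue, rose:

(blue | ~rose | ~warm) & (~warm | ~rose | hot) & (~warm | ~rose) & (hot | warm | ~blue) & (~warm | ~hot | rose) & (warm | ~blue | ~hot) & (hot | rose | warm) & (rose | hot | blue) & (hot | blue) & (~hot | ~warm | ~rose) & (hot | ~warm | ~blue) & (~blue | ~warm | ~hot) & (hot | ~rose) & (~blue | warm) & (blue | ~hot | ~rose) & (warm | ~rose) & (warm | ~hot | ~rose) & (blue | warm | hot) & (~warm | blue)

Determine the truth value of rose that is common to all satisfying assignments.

False

Suppose rose = 1.
(~warm) alone gives warm = 0.
But (warm) is also a unit clause — contradiction.
So every satisfying assignment has rose = False.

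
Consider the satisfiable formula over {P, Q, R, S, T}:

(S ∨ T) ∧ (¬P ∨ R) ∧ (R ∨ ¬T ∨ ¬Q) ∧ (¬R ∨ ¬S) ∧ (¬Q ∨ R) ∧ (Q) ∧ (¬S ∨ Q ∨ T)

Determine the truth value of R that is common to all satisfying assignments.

Suppose R = False.
(¬P) alone gives P = False.
(¬Q) alone gives Q = False.
Now (Q) is unsatisfied and unit — conflict.
So every satisfying assignment has R = True.

True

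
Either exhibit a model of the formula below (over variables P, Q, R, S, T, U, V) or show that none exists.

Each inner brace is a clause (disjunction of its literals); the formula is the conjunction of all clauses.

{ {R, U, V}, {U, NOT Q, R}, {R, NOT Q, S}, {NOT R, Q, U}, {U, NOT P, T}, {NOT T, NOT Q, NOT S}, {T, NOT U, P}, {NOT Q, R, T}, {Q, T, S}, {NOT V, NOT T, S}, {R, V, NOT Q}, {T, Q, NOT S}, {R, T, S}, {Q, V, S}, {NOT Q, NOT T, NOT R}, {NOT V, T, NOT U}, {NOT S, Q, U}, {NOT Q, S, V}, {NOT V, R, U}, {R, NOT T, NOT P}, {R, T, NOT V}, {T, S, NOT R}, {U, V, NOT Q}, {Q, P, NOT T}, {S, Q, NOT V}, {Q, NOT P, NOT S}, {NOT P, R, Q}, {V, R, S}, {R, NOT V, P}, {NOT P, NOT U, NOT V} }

P ↦ true, Q ↦ true, R ↦ true, S ↦ true, T ↦ false, U ↦ true, V ↦ false

Case R = true:
Case Q = true:
(NOT T) alone gives T = false.
(S) alone gives S = true.
Case U = true:
(P) alone gives P = true.
(NOT V) alone gives V = false.
This assignment satisfies each clause.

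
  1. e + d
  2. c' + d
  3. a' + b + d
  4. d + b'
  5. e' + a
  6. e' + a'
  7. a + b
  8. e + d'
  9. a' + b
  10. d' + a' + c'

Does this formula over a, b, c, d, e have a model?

Case e = 1:
The clause (a) is unit, so a = 1.
Now (a') is unsatisfied and unit — conflict.
So e must be the other value — set e = 0.
The clause (d) is unit, so d = 1.
Now (d') is unsatisfied and unit — conflict.
Either choice for e ends in contradiction.
No assignment satisfies every clause.

No, unsatisfiable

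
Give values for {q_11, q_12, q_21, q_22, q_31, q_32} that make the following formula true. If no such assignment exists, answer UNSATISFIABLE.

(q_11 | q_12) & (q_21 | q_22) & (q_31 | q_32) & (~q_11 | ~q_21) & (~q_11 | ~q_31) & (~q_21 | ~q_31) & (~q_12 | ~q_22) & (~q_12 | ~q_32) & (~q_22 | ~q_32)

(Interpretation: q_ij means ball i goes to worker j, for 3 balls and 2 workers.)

UNSATISFIABLE

Branch on q_11: set q_11 = 1.
The clause (~q_21) is unit, so q_21 = 0.
The clause (q_22) is unit, so q_22 = 1.
The clause (~q_31) is unit, so q_31 = 0.
The clause (q_32) is unit, so q_32 = 1.
But (~q_32) is also a unit clause — contradiction.
Undo q_11 and try q_11 = 0.
The clause (q_12) is unit, so q_12 = 1.
The clause (~q_22) is unit, so q_22 = 0.
The clause (q_21) is unit, so q_21 = 1.
The clause (~q_31) is unit, so q_31 = 0.
The clause (q_32) is unit, so q_32 = 1.
But (~q_32) is also a unit clause — contradiction.
Either choice for q_11 ends in contradiction.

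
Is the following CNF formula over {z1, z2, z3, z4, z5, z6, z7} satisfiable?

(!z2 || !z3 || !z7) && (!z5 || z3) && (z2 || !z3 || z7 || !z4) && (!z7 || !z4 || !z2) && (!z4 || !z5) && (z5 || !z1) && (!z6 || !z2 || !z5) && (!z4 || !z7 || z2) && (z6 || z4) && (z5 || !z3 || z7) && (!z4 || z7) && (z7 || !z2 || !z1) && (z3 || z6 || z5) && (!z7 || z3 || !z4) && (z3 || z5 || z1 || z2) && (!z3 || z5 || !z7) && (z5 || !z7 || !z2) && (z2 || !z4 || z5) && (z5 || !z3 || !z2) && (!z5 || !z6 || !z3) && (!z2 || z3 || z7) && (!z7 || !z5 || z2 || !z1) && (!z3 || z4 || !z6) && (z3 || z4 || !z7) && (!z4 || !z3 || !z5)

No

Branch on z5: set z5 = false.
(!z1) alone gives z1 = false.
Branch on z6: set z6 = true.
Branch on z3: set z3 = false.
(z2) alone gives z2 = true.
(!z7) alone gives z7 = false.
Now (z7) is unsatisfied and unit — conflict.
Backtrack on z3: now try z3 = true.
(z7) alone gives z7 = true.
Now (!z7) is unsatisfied and unit — conflict.
Neither z3 = true nor z3 = false works.
Backtrack on z6: now try z6 = false.
(z4) alone gives z4 = true.
(z7) alone gives z7 = true.
(!z2) alone gives z2 = false.
Now (z2) is unsatisfied and unit — conflict.
Neither z6 = true nor z6 = false works.
Backtrack on z5: now try z5 = true.
(z3) alone gives z3 = true.
(!z4) alone gives z4 = false.
(z6) alone gives z6 = true.
Now (!z6) is unsatisfied and unit — conflict.
Neither z5 = true nor z5 = false works.
No assignment satisfies every clause.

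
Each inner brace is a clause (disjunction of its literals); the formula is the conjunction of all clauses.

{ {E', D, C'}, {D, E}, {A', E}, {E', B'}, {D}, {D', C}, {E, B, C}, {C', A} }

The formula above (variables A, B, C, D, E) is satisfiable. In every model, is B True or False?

Suppose B = 1.
Unit clause (E') forces E = 0.
Unit clause (D) forces D = 1.
Unit clause (A') forces A = 0.
Unit clause (C) forces C = 1.
Now (C') is unsatisfied and unit — conflict.
So every satisfying assignment has B = False.

False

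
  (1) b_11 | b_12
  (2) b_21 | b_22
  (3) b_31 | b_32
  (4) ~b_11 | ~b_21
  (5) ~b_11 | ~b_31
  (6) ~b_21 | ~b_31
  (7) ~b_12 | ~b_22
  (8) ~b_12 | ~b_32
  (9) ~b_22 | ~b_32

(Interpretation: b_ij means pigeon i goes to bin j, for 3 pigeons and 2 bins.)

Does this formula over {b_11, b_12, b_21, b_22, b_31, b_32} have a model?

Try b_11 = 1.
Unit clause (~b_21) forces b_21 = 0.
Unit clause (b_22) forces b_22 = 1.
Unit clause (~b_31) forces b_31 = 0.
Unit clause (b_32) forces b_32 = 1.
Now (~b_32) is unsatisfied and unit — conflict.
So b_11 must be the other value — set b_11 = 0.
Unit clause (b_12) forces b_12 = 1.
Unit clause (~b_22) forces b_22 = 0.
Unit clause (b_21) forces b_21 = 1.
Unit clause (~b_31) forces b_31 = 0.
Unit clause (b_32) forces b_32 = 1.
Now (~b_32) is unsatisfied and unit — conflict.
Neither b_11 = 1 nor b_11 = 0 works.
No assignment satisfies every clause.

No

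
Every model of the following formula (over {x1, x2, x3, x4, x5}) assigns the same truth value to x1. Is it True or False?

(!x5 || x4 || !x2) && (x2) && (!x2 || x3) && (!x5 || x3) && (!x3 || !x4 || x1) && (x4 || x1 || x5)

Suppose x1 = false.
Unit clause (x2) forces x2 = true.
Unit clause (x3) forces x3 = true.
Unit clause (!x4) forces x4 = false.
Unit clause (!x5) forces x5 = false.
But (x5) is also a unit clause — contradiction.
So every satisfying assignment has x1 = True.

True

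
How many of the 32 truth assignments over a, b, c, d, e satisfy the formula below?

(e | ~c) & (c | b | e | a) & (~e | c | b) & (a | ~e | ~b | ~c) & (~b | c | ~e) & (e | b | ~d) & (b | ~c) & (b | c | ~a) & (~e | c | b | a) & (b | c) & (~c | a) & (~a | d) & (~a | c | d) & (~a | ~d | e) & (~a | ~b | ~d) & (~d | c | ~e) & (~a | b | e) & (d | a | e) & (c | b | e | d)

1

There are 2^5 = 32 truth assignments over (a, b, c, d, e).
Split on a. With a = 1, the clauses containing a are satisfied and ~a drops from the rest; 0 of the 2^4 = 16 assignments to the other variables satisfy what remains.
With a = 0, by the same count on the reduced clause set, 1 assignment works.
Total: 0 + 1 = 1.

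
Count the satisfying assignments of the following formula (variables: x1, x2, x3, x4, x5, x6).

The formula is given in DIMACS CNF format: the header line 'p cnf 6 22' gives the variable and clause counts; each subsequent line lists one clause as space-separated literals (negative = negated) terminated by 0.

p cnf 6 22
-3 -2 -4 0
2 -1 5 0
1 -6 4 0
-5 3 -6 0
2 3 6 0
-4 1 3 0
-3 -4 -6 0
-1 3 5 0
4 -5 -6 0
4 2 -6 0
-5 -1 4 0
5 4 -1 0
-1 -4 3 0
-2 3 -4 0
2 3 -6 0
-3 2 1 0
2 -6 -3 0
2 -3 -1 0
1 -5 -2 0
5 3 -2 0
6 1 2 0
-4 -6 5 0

There are 2^6 = 64 truth assignments over (x1, x2, x3, x4, x5, x6).
Split on x4. With x4 = True, the clauses containing x4 are satisfied and ¬x4 drops from the rest; 0 of the 2^5 = 32 assignments to the other variables satisfy what remains.
With x4 = False, by the same count on the reduced clause set, 1 assignment works.
(One model: x1=F, x2=T, x3=T, x4=F, x5=F, x6=F.)
Total: 0 + 1 = 1.

1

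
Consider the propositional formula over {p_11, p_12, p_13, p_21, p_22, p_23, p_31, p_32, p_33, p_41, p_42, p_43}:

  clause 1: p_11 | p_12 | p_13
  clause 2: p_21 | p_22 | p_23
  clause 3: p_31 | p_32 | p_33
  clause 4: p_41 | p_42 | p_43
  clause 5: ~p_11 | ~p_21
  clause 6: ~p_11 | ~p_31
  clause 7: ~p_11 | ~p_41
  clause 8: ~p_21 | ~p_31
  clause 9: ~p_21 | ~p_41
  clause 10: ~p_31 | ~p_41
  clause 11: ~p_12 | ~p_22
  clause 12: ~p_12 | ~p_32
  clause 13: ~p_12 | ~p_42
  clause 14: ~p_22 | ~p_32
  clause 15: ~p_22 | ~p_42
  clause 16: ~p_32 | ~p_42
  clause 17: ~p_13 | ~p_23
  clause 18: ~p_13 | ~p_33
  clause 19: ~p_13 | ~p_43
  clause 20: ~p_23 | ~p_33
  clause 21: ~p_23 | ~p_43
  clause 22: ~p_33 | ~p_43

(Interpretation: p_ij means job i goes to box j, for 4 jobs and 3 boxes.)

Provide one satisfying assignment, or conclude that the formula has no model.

UNSATISFIABLE

Try p_11 = 0.
Try p_12 = 1.
(~p_22) alone gives p_22 = 0.
(~p_32) alone gives p_32 = 0.
(~p_42) alone gives p_42 = 0.
Try p_21 = 1.
(~p_31) alone gives p_31 = 0.
(p_33) alone gives p_33 = 1.
(~p_41) alone gives p_41 = 0.
(p_43) alone gives p_43 = 1.
But (~p_43) is also a unit clause — contradiction.
Backtrack on p_21: now try p_21 = 0.
(p_23) alone gives p_23 = 1.
(~p_13) alone gives p_13 = 0.
(~p_33) alone gives p_33 = 0.
(p_31) alone gives p_31 = 1.
(~p_41) alone gives p_41 = 0.
(p_43) alone gives p_43 = 1.
But (~p_43) is also a unit clause — contradiction.
Neither p_21 = 1 nor p_21 = 0 works.
Backtrack on p_12: now try p_12 = 0.
(p_13) alone gives p_13 = 1.
(~p_23) alone gives p_23 = 0.
(~p_33) alone gives p_33 = 0.
(~p_43) alone gives p_43 = 0.
Try p_21 = 1.
(~p_31) alone gives p_31 = 0.
(p_32) alone gives p_32 = 1.
(~p_41) alone gives p_41 = 0.
(p_42) alone gives p_42 = 1.
But (~p_42) is also a unit clause — contradiction.
Backtrack on p_21: now try p_21 = 0.
(p_22) alone gives p_22 = 1.
(~p_32) alone gives p_32 = 0.
(p_31) alone gives p_31 = 1.
(~p_41) alone gives p_41 = 0.
(p_42) alone gives p_42 = 1.
But (~p_42) is also a unit clause — contradiction.
Neither p_21 = 1 nor p_21 = 0 works.
Neither p_12 = 1 nor p_12 = 0 works.
Backtrack on p_11: now try p_11 = 1.
(~p_21) alone gives p_21 = 0.
(~p_31) alone gives p_31 = 0.
(~p_41) alone gives p_41 = 0.
Try p_22 = 1.
(~p_12) alone gives p_12 = 0.
(~p_32) alone gives p_32 = 0.
(p_33) alone gives p_33 = 1.
(~p_42) alone gives p_42 = 0.
(p_43) alone gives p_43 = 1.
But (~p_43) is also a unit clause — contradiction.
Backtrack on p_22: now try p_22 = 0.
(p_23) alone gives p_23 = 1.
(~p_13) alone gives p_13 = 0.
(~p_33) alone gives p_33 = 0.
(p_32) alone gives p_32 = 1.
(~p_12) alone gives p_12 = 0.
(~p_42) alone gives p_42 = 0.
(p_43) alone gives p_43 = 1.
But (~p_43) is also a unit clause — contradiction.
Neither p_22 = 1 nor p_22 = 0 works.
Neither p_11 = 1 nor p_11 = 0 works.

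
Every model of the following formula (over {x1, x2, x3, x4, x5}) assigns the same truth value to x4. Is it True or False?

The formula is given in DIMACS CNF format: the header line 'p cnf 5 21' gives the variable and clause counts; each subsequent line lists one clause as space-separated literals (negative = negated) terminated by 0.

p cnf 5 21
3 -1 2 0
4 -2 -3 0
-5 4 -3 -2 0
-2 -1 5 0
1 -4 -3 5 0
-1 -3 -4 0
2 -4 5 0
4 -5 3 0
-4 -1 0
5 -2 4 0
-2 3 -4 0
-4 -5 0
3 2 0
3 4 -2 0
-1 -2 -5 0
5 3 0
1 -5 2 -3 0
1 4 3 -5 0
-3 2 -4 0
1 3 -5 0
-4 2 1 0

Suppose x4 = True.
From the singleton clause (¬x1), x1 = False.
From the singleton clause (¬x5), x5 = False.
From the singleton clause (¬x3), x3 = False.
But (x3) is also a unit clause — contradiction.
So every satisfying assignment has x4 = False.

False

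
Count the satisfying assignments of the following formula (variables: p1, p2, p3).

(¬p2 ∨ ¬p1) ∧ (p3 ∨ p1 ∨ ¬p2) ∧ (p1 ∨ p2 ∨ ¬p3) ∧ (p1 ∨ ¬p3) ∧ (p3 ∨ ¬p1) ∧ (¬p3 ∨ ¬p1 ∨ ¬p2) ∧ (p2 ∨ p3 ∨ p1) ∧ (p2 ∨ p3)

1

There are 2^3 = 8 truth assignments over (p1, p2, p3).
Check each against the 8 clauses (columns in the order p1, p2, p3):
  F F F  ✗ fails (p2 ∨ p3 ∨ p1)
  F F T  ✗ fails (p1 ∨ p2 ∨ ¬p3)
  F T F  ✗ fails (p3 ∨ p1 ∨ ¬p2)
  F T T  ✗ fails (p1 ∨ ¬p3)
  T F F  ✗ fails (p3 ∨ ¬p1)
  T F T  ✓ satisfies all
  T T F  ✗ fails (¬p2 ∨ ¬p1)
  T T T  ✗ fails (¬p2 ∨ ¬p1)
1 of the 8 rows is a model.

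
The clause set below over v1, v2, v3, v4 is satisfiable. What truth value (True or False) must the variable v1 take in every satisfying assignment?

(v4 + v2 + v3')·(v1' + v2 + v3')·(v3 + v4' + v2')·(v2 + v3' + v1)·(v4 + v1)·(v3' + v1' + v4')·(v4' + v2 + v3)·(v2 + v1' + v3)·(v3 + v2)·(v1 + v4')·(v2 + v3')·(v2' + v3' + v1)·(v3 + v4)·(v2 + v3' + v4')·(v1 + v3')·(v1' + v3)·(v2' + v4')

True

Suppose v1 = 0.
From the singleton clause (v4), v4 = 1.
That conflicts with the unit clause (v4').
So every satisfying assignment has v1 = True.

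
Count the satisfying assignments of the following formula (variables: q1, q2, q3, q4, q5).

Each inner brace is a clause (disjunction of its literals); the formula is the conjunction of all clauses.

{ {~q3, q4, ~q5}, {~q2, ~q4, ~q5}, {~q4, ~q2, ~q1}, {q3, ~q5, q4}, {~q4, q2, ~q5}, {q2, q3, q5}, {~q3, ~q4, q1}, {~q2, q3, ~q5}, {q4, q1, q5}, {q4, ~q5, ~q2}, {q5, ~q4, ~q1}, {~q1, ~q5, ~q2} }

There are 2^5 = 32 truth assignments over (q1, q2, q3, q4, q5).
Split on q3. With q3 = 1, the clauses containing q3 are satisfied and ~q3 drops from the rest; 2 of the 2^4 = 16 assignments to the other variables satisfy what remains.
With q3 = 0, by the same count on the reduced clause set, 2 assignments work.
(One model: q1=F, q2=T, q3=F, q4=T, q5=F.)
Total: 2 + 2 = 4.

4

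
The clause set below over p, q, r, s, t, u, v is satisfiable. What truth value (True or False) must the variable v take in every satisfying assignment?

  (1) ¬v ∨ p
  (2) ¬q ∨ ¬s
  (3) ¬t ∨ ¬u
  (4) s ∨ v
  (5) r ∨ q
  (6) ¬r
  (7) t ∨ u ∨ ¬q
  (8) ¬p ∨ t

True

Suppose v = False.
From the singleton clause (s), s = True.
From the singleton clause (¬q), q = False.
From the singleton clause (r), r = True.
That conflicts with the unit clause (¬r).
So every satisfying assignment has v = True.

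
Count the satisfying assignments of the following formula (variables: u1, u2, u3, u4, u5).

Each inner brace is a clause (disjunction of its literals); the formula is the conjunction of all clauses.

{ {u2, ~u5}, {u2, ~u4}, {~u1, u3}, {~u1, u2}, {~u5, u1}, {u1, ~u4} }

There are 2^5 = 32 truth assignments over (u1, u2, u3, u4, u5).
Split on u5. With u5 = 1, the clauses containing u5 are satisfied and ~u5 drops from the rest; 2 of the 2^4 = 16 assignments to the other variables satisfy what remains.
With u5 = 0, by the same count on the reduced clause set, 6 assignments work.
Total: 2 + 6 = 8.

8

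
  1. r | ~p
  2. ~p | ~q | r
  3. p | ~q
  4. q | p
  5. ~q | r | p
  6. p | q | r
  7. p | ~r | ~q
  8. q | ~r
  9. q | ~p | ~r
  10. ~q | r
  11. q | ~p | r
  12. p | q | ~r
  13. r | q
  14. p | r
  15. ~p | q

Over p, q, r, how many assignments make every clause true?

1

There are 2^3 = 8 truth assignments over (p, q, r).
Check each against the 15 clauses (columns in the order p, q, r):
  F F F  ✗ fails (q | p)
  F F T  ✗ fails (q | p)
  F T F  ✗ fails (p | ~q)
  F T T  ✗ fails (p | ~q)
  T F F  ✗ fails (r | ~p)
  T F T  ✗ fails (q | ~r)
  T T F  ✗ fails (r | ~p)
  T T T  ✓ satisfies all
1 of the 8 rows is a model.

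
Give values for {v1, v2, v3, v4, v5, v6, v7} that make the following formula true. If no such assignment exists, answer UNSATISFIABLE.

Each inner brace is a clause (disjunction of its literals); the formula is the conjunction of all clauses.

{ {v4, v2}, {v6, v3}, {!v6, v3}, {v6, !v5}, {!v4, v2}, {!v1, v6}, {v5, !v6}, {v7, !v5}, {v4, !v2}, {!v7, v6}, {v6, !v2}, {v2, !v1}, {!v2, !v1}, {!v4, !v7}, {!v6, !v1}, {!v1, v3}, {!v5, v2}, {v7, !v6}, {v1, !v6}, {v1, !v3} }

Suppose v4 = true.
Unit clause (v2) forces v2 = true.
Unit clause (v6) forces v6 = true.
Unit clause (v3) forces v3 = true.
Unit clause (v5) forces v5 = true.
Unit clause (v7) forces v7 = true.
Now (!v7) is unsatisfied and unit — conflict.
Undo v4 and try v4 = false.
Unit clause (v2) forces v2 = true.
Now (!v2) is unsatisfied and unit — conflict.
Both values of v4 lead to a conflict.

UNSATISFIABLE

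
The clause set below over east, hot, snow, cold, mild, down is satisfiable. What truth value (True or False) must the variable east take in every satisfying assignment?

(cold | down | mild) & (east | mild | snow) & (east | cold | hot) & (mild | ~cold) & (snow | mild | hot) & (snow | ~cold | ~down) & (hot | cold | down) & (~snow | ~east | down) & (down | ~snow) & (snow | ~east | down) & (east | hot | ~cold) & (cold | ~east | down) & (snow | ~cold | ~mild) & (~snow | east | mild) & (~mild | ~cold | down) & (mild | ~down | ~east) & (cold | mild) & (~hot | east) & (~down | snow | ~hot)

True

Suppose east = 0.
Unit clause (~hot) forces hot = 0.
Unit clause (cold) forces cold = 1.
Now (~cold) is unsatisfied and unit — conflict.
So every satisfying assignment has east = True.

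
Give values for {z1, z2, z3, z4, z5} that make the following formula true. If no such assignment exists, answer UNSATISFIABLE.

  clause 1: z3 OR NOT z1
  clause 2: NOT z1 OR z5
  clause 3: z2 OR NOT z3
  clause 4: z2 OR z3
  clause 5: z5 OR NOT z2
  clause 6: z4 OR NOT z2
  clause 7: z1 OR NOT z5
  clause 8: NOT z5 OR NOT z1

Try z3 = true.
From the singleton clause (z2), z2 = true.
From the singleton clause (z5), z5 = true.
From the singleton clause (z4), z4 = true.
From the singleton clause (z1), z1 = true.
But (NOT z1) is also a unit clause — contradiction.
Backtrack on z3: now try z3 = false.
From the singleton clause (NOT z1), z1 = false.
From the singleton clause (z2), z2 = true.
From the singleton clause (z5), z5 = true.
But (NOT z5) is also a unit clause — contradiction.
Either choice for z3 ends in contradiction.

UNSATISFIABLE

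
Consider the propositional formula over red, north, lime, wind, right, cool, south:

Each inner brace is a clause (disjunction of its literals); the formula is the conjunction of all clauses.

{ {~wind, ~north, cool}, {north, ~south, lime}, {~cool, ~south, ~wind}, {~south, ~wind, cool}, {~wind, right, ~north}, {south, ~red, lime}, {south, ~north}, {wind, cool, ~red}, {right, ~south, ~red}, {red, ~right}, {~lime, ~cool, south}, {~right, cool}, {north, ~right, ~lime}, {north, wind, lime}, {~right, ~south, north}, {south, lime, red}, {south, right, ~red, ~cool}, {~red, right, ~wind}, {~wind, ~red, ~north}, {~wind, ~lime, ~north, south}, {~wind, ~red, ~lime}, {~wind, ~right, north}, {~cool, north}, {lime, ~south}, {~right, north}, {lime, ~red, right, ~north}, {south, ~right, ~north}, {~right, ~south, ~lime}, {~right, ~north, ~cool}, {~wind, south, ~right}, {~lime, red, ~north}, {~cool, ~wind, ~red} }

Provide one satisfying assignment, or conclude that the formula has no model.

Branch on south: set south = 1.
(lime) alone gives lime = 1.
(~right) alone gives right = 0.
(~red) alone gives red = 0.
(~north) alone gives north = 0.
(~cool) alone gives cool = 0.
(~wind) alone gives wind = 0.
All clauses are satisfied.

red ↦ 0; north ↦ 0; lime ↦ 1; wind ↦ 0; right ↦ 0; cool ↦ 0; south ↦ 1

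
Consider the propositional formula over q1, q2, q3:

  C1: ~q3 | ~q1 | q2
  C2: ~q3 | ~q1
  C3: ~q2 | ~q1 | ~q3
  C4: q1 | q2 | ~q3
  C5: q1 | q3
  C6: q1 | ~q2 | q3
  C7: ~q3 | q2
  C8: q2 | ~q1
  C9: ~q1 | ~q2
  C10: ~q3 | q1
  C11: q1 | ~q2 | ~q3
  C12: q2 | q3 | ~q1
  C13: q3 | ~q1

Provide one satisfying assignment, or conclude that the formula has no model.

UNSATISFIABLE

Case q3 = 0:
The clause (q1) is unit, so q1 = 1.
That conflicts with the unit clause (~q1).
That branch fails; take q3 = 1 instead.
The clause (~q1) is unit, so q1 = 0.
That conflicts with the unit clause (q1).
Both values of q3 lead to a conflict.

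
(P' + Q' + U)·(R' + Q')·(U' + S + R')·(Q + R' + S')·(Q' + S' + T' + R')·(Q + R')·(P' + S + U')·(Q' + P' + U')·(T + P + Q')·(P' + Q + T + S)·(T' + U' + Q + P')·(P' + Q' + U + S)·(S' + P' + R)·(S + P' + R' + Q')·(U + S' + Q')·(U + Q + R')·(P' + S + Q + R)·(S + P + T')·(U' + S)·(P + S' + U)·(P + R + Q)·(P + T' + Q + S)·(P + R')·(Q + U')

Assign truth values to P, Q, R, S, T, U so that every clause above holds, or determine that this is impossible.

P ↦ 0,  Q ↦ 1,  R ↦ 0,  S ↦ 1,  T ↦ 1,  U ↦ 1

Try R = 0.
Try S = 1.
From the singleton clause (P'), P = 0.
From the singleton clause (U), U = 1.
From the singleton clause (Q), Q = 1.
From the singleton clause (T), T = 1.
Every clause now holds.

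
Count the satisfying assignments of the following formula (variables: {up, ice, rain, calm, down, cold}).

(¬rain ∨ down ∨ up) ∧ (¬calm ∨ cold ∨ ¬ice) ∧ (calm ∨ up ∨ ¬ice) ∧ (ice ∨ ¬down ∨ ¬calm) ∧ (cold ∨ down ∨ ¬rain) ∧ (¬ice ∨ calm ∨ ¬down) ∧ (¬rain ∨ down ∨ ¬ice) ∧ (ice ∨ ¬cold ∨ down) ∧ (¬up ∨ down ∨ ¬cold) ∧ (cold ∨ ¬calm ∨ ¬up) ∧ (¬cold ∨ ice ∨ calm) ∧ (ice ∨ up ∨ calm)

10

There are 2^6 = 64 truth assignments over (up, ice, rain, calm, down, cold).
Split on down. With down = True, the clauses containing down are satisfied and ¬down drops from the rest; 6 of the 2^5 = 32 assignments to the other variables satisfy what remains.
With down = False, by the same count on the reduced clause set, 4 assignments work.
(One model: up=F, ice=F, rain=F, calm=T, down=F, cold=F.)
Total: 6 + 4 = 10.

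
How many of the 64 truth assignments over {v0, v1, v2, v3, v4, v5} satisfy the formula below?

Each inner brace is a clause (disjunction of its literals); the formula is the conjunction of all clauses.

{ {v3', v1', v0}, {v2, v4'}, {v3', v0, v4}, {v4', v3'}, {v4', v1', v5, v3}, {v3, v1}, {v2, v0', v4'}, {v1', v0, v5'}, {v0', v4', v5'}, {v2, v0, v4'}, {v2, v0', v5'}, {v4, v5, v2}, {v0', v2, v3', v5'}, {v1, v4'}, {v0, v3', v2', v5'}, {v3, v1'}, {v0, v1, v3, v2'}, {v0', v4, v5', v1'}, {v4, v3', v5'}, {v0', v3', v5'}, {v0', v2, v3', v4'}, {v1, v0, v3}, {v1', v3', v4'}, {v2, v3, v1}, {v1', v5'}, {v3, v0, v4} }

2

There are 2^6 = 64 truth assignments over (v0, v1, v2, v3, v4, v5).
Split on v0. With v0 = 1, the clauses containing v0 are satisfied and v0' drops from the rest; 2 of the 2^5 = 32 assignments to the other variables satisfy what remains.
With v0 = 0, by the same count on the reduced clause set, 0 assignments work.
(One model: v0=T, v1=F, v2=T, v3=T, v4=F, v5=F.)
Total: 2 + 0 = 2.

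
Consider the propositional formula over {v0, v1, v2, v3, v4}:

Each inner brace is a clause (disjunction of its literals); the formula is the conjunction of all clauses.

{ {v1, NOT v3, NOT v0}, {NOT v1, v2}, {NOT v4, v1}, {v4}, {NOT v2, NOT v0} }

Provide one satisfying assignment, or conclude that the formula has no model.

v0=false,  v1=true,  v2=true,  v3=true,  v4=true

From the singleton clause (v4), v4 = true.
From the singleton clause (v1), v1 = true.
From the singleton clause (v2), v2 = true.
From the singleton clause (NOT v0), v0 = false.
Every clause is now satisfied; v3 is unconstrained.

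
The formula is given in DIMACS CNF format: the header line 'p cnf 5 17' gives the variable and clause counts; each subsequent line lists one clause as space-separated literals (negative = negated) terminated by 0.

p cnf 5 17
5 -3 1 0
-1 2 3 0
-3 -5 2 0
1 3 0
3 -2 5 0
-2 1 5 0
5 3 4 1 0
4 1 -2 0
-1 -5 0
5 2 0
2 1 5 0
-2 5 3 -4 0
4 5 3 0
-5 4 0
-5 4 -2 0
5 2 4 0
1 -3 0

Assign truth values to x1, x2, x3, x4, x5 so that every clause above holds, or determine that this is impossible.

x1 ↦ True; x2 ↦ True; x3 ↦ True; x4 ↦ False; x5 ↦ False

Branch on x1: set x1 = True.
Unit clause (¬x5) forces x5 = False.
Unit clause (x2) forces x2 = True.
Unit clause (x3) forces x3 = True.
All clauses hold; x4 can take either value.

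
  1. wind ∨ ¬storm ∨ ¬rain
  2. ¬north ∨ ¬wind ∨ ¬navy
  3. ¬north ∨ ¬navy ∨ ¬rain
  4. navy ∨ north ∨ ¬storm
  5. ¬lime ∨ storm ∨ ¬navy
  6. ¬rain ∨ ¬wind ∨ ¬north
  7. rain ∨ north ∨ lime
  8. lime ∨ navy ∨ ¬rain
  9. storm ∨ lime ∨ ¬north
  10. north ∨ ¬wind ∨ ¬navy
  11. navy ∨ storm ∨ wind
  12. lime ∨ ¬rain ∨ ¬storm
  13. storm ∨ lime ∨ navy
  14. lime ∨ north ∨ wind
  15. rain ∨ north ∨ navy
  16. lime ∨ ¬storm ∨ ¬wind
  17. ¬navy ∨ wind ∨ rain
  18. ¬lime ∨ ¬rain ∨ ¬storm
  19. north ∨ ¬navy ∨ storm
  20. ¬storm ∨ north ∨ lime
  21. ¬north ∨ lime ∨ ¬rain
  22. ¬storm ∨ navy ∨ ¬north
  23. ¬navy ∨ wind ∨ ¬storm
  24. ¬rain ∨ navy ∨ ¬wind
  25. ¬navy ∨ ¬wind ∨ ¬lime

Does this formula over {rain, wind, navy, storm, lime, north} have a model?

Satisfiable

Suppose wind = True.
Suppose north = True.
Unit clause (¬navy) forces navy = False.
Unit clause (¬rain) forces rain = False.
Unit clause (¬storm) forces storm = False.
Unit clause (lime) forces lime = True.
This assignment satisfies each clause.
A satisfying assignment: rain: False; wind: True; navy: False; storm: False; lime: True; north: True.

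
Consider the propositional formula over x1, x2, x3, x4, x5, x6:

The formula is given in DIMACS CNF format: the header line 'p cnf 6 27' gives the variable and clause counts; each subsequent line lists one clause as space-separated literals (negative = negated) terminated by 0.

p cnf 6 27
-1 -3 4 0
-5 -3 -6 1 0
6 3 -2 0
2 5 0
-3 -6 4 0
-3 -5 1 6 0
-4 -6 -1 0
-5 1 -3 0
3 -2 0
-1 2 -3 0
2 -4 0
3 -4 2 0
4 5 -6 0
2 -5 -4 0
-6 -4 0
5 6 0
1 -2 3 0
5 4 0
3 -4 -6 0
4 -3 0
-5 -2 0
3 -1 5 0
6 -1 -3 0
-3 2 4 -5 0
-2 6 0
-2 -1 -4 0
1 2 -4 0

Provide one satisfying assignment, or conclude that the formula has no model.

x1=True, x2=False, x3=False, x4=False, x5=True, x6=False

Suppose x2 = False.
From the singleton clause (x5), x5 = True.
From the singleton clause (¬x4), x4 = False.
From the singleton clause (¬x3), x3 = False.
All clauses hold; x1, x6 can take either value.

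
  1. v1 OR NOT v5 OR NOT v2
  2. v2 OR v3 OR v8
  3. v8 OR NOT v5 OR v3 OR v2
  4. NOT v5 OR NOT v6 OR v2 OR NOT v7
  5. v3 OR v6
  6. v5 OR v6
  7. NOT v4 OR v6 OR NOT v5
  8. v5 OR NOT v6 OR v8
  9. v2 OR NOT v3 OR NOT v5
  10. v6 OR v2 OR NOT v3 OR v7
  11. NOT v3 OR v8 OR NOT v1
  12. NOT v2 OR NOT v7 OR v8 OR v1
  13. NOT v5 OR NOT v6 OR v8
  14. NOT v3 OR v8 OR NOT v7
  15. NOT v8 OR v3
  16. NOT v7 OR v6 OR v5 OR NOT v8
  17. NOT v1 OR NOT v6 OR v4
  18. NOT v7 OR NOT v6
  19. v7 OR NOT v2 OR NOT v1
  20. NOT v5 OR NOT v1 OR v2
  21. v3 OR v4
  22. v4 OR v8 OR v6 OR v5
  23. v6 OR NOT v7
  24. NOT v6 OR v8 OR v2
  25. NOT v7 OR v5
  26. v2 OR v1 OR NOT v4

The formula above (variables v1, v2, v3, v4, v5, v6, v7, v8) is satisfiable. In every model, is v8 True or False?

Suppose v8 = false.
Suppose v2 = true.
Suppose v1 = true.
Unit clause (NOT v3) forces v3 = false.
Unit clause (v6) forces v6 = true.
Unit clause (v5) forces v5 = true.
Now (NOT v5) is unsatisfied and unit — conflict.
That branch fails; take v1 = false instead.
Unit clause (NOT v5) forces v5 = false.
Unit clause (v6) forces v6 = true.
Now (NOT v6) is unsatisfied and unit — conflict.
Neither v1 = true nor v1 = false works.
That branch fails; take v2 = false instead.
Unit clause (v3) forces v3 = true.
Unit clause (NOT v5) forces v5 = false.
Unit clause (v6) forces v6 = true.
Now (NOT v6) is unsatisfied and unit — conflict.
Neither v2 = true nor v2 = false works.
So every satisfying assignment has v8 = True.

True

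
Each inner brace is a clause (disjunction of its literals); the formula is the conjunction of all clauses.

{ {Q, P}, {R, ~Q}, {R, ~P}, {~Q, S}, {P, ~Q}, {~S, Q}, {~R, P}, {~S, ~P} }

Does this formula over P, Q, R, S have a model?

Suppose Q = 0.
Unit clause (P) forces P = 1.
Unit clause (R) forces R = 1.
Unit clause (~S) forces S = 0.
This assignment satisfies each clause.
A satisfying assignment: P=1, Q=0, R=1, S=0.

Yes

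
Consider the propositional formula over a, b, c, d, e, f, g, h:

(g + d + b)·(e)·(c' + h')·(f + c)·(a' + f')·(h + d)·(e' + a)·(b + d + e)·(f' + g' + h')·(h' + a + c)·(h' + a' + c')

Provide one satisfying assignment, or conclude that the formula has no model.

(e) alone gives e = 1.
(a) alone gives a = 1.
(f') alone gives f = 0.
(c) alone gives c = 1.
(h') alone gives h = 0.
(d) alone gives d = 1.
No clause remains; b, g are free.

a ↦ 1, b ↦ 1, c ↦ 1, d ↦ 1, e ↦ 1, f ↦ 0, g ↦ 1, h ↦ 0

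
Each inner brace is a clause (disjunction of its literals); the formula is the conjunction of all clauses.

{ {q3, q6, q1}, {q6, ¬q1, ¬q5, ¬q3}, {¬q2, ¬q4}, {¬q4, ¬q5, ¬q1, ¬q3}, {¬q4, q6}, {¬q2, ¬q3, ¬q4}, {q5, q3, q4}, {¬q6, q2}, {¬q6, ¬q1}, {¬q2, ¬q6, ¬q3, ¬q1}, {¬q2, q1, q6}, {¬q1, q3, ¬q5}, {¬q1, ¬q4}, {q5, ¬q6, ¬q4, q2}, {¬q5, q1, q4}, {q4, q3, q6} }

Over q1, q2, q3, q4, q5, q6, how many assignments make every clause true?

4

There are 2^6 = 64 truth assignments over (q1, q2, q3, q4, q5, q6).
Split on q4. With q4 = True, the clauses containing q4 are satisfied and ¬q4 drops from the rest; 0 of the 2^5 = 32 assignments to the other variables satisfy what remains.
With q4 = False, by the same count on the reduced clause set, 4 assignments work.
(One model: q1=F, q2=F, q3=T, q4=F, q5=F, q6=F.)
Total: 0 + 4 = 4.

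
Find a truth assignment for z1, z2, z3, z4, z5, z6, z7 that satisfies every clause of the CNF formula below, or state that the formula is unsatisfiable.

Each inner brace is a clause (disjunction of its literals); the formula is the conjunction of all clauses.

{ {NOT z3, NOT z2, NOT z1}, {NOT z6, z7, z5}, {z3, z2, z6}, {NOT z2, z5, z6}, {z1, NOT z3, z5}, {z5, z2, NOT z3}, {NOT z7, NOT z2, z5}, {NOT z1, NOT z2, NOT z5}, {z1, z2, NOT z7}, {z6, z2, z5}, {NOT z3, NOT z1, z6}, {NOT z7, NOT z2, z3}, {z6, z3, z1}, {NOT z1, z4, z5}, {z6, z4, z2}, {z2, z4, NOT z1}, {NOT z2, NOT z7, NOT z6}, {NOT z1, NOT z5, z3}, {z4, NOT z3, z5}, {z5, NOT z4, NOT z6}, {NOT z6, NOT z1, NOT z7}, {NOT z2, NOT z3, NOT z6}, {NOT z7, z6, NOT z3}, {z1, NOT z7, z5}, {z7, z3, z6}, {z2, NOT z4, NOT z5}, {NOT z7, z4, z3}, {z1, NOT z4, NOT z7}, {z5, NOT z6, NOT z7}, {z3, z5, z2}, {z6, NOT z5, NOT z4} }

Case z3 = true:
Case z2 = true:
The clause (NOT z1) is unit, so z1 = false.
The clause (z5) is unit, so z5 = true.
The clause (NOT z6) is unit, so z6 = false.
The clause (NOT z7) is unit, so z7 = false.
The clause (NOT z4) is unit, so z4 = false.
All clauses are satisfied.

z1: false; z2: true; z3: true; z4: false; z5: true; z6: false; z7: false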